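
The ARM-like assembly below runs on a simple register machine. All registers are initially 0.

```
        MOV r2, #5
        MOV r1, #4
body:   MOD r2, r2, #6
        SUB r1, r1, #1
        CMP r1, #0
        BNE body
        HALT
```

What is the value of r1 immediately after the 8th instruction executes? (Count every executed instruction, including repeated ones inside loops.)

after MOV r2, #5: r2=5
after MOV r1, #4: r1=4
after MOD r2, r2, #6: r2=5%6=5
after SUB r1, r1, #1: r1=4-1=3
CMP r1, #0  (cmp 3,0)
BNE body: taken
after MOD r2, r2, #6: r2=5%6=5
after SUB r1, r1, #1: r1=3-1=2
After step 8: r1 = 2.

2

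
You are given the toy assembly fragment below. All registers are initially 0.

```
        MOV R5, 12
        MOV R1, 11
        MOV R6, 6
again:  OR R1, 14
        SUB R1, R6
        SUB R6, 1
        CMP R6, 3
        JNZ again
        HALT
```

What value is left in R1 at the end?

MOV R5, 12 → R5=12
MOV R1, 11 → R1=11
MOV R6, 6 → R6=6
OR R1, 14 → R1=11|14=15
SUB R1, R6 → R1=15-6=9
SUB R6, 1 → R6=6-1=5
CMP R6, 3  (cmp 5,3)
JNZ again: taken
OR R1, 14 → R1=9|14=15
SUB R1, R6 → R1=15-5=10
SUB R6, 1 → R6=5-1=4
CMP R6, 3  (cmp 4,3)
JNZ again: taken
OR R1, 14 → R1=10|14=14
SUB R1, R6 → R1=14-4=10
SUB R6, 1 → R6=4-1=3
CMP R6, 3  (cmp 3,3)
JNZ again: not taken
halt.

10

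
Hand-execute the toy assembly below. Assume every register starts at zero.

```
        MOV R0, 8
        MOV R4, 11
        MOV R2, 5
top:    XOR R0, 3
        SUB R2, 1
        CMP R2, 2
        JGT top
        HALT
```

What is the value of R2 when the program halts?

2

after MOV R0, 8: R0=8
after MOV R4, 11: R4=11
after MOV R2, 5: R2=5
after XOR R0, 3: R0=8^3=11
after SUB R2, 1: R2=5-1=4
CMP R2, 2  (cmp 4,2)
JGT top: taken
after XOR R0, 3: R0=11^3=8
after SUB R2, 1: R2=4-1=3
CMP R2, 2  (cmp 3,2)
JGT top: taken
after XOR R0, 3: R0=8^3=11
after SUB R2, 1: R2=3-1=2
CMP R2, 2  (cmp 2,2)
JGT top: not taken
halt.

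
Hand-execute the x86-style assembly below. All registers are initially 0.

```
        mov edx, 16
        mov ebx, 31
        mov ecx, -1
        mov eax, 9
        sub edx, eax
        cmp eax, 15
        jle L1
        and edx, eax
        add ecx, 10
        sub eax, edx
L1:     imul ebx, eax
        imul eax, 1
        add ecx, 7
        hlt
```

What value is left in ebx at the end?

mov edx, 16 → edx=16
mov ebx, 31 → ebx=31
mov ecx, -1 → ecx=-1
mov eax, 9 → eax=9
sub edx, eax → edx=16-9=7
cmp eax, 15  (cmp 9,15)
jle L1: taken
imul ebx, eax → ebx=31*9=279
imul eax, 1 → eax=9*1=9
add ecx, 7 → ecx=(-1)+7=6
halt.

279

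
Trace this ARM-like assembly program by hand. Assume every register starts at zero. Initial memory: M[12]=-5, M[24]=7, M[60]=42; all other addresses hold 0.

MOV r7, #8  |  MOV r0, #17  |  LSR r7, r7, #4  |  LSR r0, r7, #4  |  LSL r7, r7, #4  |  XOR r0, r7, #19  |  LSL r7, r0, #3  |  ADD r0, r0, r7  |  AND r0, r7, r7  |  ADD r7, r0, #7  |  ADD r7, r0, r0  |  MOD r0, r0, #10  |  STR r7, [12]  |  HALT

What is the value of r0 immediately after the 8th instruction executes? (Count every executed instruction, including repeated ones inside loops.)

MOV r7, #8 → r7=8
MOV r0, #17 → r0=17
LSR r7, r7, #4 → r7=8>>4=0
LSR r0, r7, #4 → r0=0>>4=0
LSL r7, r7, #4 → r7=0<<4=0
XOR r0, r7, #19 → r0=0^19=19
LSL r7, r0, #3 → r7=19<<3=152
ADD r0, r0, r7 → r0=19+152=171
After step 8: r0 = 171.

171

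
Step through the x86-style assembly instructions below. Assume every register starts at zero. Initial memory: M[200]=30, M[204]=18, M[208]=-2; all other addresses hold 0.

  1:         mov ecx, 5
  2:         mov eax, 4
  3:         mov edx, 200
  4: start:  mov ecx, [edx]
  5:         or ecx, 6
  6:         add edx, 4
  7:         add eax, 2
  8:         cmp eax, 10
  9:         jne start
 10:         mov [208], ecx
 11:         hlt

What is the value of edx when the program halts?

212

after mov ecx, 5: ecx=5
after mov eax, 4: eax=4
after mov edx, 200: edx=200
after mov ecx, [edx]: ecx=M[200]=30
after or ecx, 6: ecx=30|6=30
after add edx, 4: edx=200+4=204
after add eax, 2: eax=4+2=6
cmp eax, 10  (cmp 6,10)
jne start: taken
after mov ecx, [edx]: ecx=M[204]=18
after or ecx, 6: ecx=18|6=22
after add edx, 4: edx=204+4=208
after add eax, 2: eax=6+2=8
cmp eax, 10  (cmp 8,10)
jne start: taken
after mov ecx, [edx]: ecx=M[208]=-2
after or ecx, 6: ecx=(-2)|6=-2
after add edx, 4: edx=208+4=212
after add eax, 2: eax=8+2=10
cmp eax, 10  (cmp 10,10)
jne start: not taken
mov [208], ecx → M[208]=-2
halt.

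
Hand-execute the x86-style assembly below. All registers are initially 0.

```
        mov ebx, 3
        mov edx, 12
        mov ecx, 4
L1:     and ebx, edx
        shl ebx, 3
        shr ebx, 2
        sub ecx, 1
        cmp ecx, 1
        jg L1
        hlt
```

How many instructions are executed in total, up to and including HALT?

22

after mov ebx, 3: ebx=3
after mov edx, 12: edx=12
after mov ecx, 4: ecx=4
after and ebx, edx: ebx=3&12=0
after shl ebx, 3: ebx=0<<3=0
after shr ebx, 2: ebx=0>>2=0
after sub ecx, 1: ecx=4-1=3
cmp ecx, 1  (cmp 3,1)
jg L1: taken
after and ebx, edx: ebx=0&12=0
after shl ebx, 3: ebx=0<<3=0
after shr ebx, 2: ebx=0>>2=0
after sub ecx, 1: ecx=3-1=2
cmp ecx, 1  (cmp 2,1)
jg L1: taken
after and ebx, edx: ebx=0&12=0
after shl ebx, 3: ebx=0<<3=0
after shr ebx, 2: ebx=0>>2=0
after sub ecx, 1: ecx=2-1=1
cmp ecx, 1  (cmp 1,1)
jg L1: not taken
halt.
Total executed instructions: 22.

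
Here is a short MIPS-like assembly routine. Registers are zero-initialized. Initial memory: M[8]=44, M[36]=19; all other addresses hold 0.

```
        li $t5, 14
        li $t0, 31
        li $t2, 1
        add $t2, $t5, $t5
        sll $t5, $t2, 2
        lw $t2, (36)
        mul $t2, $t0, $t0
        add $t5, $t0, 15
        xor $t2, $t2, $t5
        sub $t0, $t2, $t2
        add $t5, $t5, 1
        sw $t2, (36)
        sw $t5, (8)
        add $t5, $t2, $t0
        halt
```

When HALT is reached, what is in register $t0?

0

$t5=14
$t0=31
$t2=1
$t2=14+14=28
$t5=28<<2=112
$t2=M[36]=19
$t2=31*31=961
$t5=31+15=46
$t2=961^46=1007
$t0=1007-1007=0
$t5=46+1=47
sw $t2, (36) → M[36]=1007
sw $t5, (8) → M[8]=47
$t5=1007+0=1007
halt.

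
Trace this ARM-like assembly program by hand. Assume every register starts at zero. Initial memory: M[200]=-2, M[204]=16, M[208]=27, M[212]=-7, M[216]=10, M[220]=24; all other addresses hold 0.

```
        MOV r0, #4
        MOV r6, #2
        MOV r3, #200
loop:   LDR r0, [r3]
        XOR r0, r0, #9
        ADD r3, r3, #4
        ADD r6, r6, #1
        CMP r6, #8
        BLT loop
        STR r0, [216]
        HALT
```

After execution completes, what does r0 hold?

after MOV r0, #4: r0=4
after MOV r6, #2: r6=2
after MOV r3, #200: r3=200
after LDR r0, [r3]: r0=M[200]=-2
after XOR r0, r0, #9: r0=(-2)^9=-9
after ADD r3, r3, #4: r3=200+4=204
after ADD r6, r6, #1: r6=2+1=3
CMP r6, #8  (cmp 3,8)
BLT loop: taken
after LDR r0, [r3]: r0=M[204]=16
after XOR r0, r0, #9: r0=16^9=25
after ADD r3, r3, #4: r3=204+4=208
after ADD r6, r6, #1: r6=3+1=4
CMP r6, #8  (cmp 4,8)
BLT loop: taken
after LDR r0, [r3]: r0=M[208]=27
after XOR r0, r0, #9: r0=27^9=18
after ADD r3, r3, #4: r3=208+4=212
after ADD r6, r6, #1: r6=4+1=5
CMP r6, #8  (cmp 5,8)
BLT loop: taken
after LDR r0, [r3]: r0=M[212]=-7
after XOR r0, r0, #9: r0=(-7)^9=-16
after ADD r3, r3, #4: r3=212+4=216
after ADD r6, r6, #1: r6=5+1=6
CMP r6, #8  (cmp 6,8)
BLT loop: taken
after LDR r0, [r3]: r0=M[216]=10
after XOR r0, r0, #9: r0=10^9=3
after ADD r3, r3, #4: r3=216+4=220
after ADD r6, r6, #1: r6=6+1=7
CMP r6, #8  (cmp 7,8)
BLT loop: taken
after LDR r0, [r3]: r0=M[220]=24
after XOR r0, r0, #9: r0=24^9=17
after ADD r3, r3, #4: r3=220+4=224
after ADD r6, r6, #1: r6=7+1=8
CMP r6, #8  (cmp 8,8)
BLT loop: not taken
STR r0, [216] → M[216]=17
halt.

17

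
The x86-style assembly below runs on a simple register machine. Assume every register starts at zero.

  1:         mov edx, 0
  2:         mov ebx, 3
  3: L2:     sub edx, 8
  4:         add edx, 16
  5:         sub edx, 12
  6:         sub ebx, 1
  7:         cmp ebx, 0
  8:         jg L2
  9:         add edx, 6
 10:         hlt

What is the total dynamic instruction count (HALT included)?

22

edx=0
ebx=3
edx=0-8=-8
edx=(-8)+16=8
edx=8-12=-4
ebx=3-1=2
cmp ebx, 0  (cmp 2,0)
jg L2: taken
edx=(-4)-8=-12
edx=(-12)+16=4
edx=4-12=-8
ebx=2-1=1
cmp ebx, 0  (cmp 1,0)
jg L2: taken
edx=(-8)-8=-16
edx=(-16)+16=0
edx=0-12=-12
ebx=1-1=0
cmp ebx, 0  (cmp 0,0)
jg L2: not taken
edx=(-12)+6=-6
halt.
Total executed instructions: 22.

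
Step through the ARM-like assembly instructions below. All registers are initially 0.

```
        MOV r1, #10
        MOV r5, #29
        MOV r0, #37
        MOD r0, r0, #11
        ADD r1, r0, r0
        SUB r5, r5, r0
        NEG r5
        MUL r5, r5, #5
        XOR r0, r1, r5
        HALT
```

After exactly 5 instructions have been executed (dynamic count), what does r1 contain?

MOV r1, #10 → r1=10
MOV r5, #29 → r5=29
MOV r0, #37 → r0=37
MOD r0, r0, #11 → r0=37%11=4
ADD r1, r0, r0 → r1=4+4=8
After step 5: r1 = 8.

8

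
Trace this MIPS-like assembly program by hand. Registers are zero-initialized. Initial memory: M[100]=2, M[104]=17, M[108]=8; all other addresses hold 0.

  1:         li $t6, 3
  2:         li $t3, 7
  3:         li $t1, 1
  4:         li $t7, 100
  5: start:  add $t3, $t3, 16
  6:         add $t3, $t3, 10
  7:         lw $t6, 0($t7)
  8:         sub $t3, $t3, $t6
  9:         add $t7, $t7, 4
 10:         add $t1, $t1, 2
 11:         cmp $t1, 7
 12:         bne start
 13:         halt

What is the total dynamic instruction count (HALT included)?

after li $t6, 3: $t6=3
after li $t3, 7: $t3=7
after li $t1, 1: $t1=1
after li $t7, 100: $t7=100
after add $t3, $t3, 16: $t3=7+16=23
after add $t3, $t3, 10: $t3=23+10=33
after lw $t6, 0($t7): $t6=M[100]=2
after sub $t3, $t3, $t6: $t3=33-2=31
after add $t7, $t7, 4: $t7=100+4=104
after add $t1, $t1, 2: $t1=1+2=3
cmp $t1, 7  (cmp 3,7)
bne start: taken
after add $t3, $t3, 16: $t3=31+16=47
after add $t3, $t3, 10: $t3=47+10=57
after lw $t6, 0($t7): $t6=M[104]=17
after sub $t3, $t3, $t6: $t3=57-17=40
after add $t7, $t7, 4: $t7=104+4=108
after add $t1, $t1, 2: $t1=3+2=5
cmp $t1, 7  (cmp 5,7)
bne start: taken
after add $t3, $t3, 16: $t3=40+16=56
after add $t3, $t3, 10: $t3=56+10=66
after lw $t6, 0($t7): $t6=M[108]=8
after sub $t3, $t3, $t6: $t3=66-8=58
after add $t7, $t7, 4: $t7=108+4=112
after add $t1, $t1, 2: $t1=5+2=7
cmp $t1, 7  (cmp 7,7)
bne start: not taken
halt.
Total executed instructions: 29.

29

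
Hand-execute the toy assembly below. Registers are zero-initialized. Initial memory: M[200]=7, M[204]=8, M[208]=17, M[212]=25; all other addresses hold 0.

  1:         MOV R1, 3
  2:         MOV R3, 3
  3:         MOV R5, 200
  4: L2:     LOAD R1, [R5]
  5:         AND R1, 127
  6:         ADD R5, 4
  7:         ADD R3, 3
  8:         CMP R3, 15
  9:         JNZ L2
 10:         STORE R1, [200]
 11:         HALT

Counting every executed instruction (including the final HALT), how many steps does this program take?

after MOV R1, 3: R1=3
after MOV R3, 3: R3=3
after MOV R5, 200: R5=200
after LOAD R1, [R5]: R1=M[200]=7
after AND R1, 127: R1=7&127=7
after ADD R5, 4: R5=200+4=204
after ADD R3, 3: R3=3+3=6
CMP R3, 15  (cmp 6,15)
JNZ L2: taken
after LOAD R1, [R5]: R1=M[204]=8
after AND R1, 127: R1=8&127=8
after ADD R5, 4: R5=204+4=208
after ADD R3, 3: R3=6+3=9
CMP R3, 15  (cmp 9,15)
JNZ L2: taken
after LOAD R1, [R5]: R1=M[208]=17
after AND R1, 127: R1=17&127=17
after ADD R5, 4: R5=208+4=212
after ADD R3, 3: R3=9+3=12
CMP R3, 15  (cmp 12,15)
JNZ L2: taken
after LOAD R1, [R5]: R1=M[212]=25
after AND R1, 127: R1=25&127=25
after ADD R5, 4: R5=212+4=216
after ADD R3, 3: R3=12+3=15
CMP R3, 15  (cmp 15,15)
JNZ L2: not taken
STORE R1, [200] → M[200]=25
halt.
Total executed instructions: 29.

29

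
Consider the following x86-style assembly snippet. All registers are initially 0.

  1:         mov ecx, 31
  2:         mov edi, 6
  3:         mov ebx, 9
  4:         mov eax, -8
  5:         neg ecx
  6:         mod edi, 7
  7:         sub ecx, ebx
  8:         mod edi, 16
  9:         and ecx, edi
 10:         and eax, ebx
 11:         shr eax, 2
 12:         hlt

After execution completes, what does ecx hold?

mov ecx, 31 → ecx=31
mov edi, 6 → edi=6
mov ebx, 9 → ebx=9
mov eax, -8 → eax=-8
neg ecx → ecx=-(31)=-31
mod edi, 7 → edi=6%7=6
sub ecx, ebx → ecx=(-31)-9=-40
mod edi, 16 → edi=6%16=6
and ecx, edi → ecx=(-40)&6=0
and eax, ebx → eax=(-8)&9=8
shr eax, 2 → eax=8>>2=2
halt.

0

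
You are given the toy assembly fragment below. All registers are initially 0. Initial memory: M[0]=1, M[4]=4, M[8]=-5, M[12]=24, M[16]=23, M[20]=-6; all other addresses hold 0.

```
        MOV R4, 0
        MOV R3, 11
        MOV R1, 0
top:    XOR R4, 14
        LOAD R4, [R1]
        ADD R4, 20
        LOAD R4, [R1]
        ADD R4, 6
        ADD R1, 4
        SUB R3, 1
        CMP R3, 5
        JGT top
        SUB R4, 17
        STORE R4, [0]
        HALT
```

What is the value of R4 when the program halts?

R4=0
R3=11
R1=0
R4=0^14=14
R4=M[0]=1
R4=1+20=21
R4=M[0]=1
R4=1+6=7
R1=0+4=4
R3=11-1=10
CMP R3, 5  (cmp 10,5)
JGT top: taken
R4=7^14=9
R4=M[4]=4
R4=4+20=24
R4=M[4]=4
R4=4+6=10
R1=4+4=8
R3=10-1=9
CMP R3, 5  (cmp 9,5)
JGT top: taken
R4=10^14=4
R4=M[8]=-5
R4=(-5)+20=15
R4=M[8]=-5
R4=(-5)+6=1
R1=8+4=12
R3=9-1=8
CMP R3, 5  (cmp 8,5)
JGT top: taken
R4=1^14=15
R4=M[12]=24
R4=24+20=44
R4=M[12]=24
R4=24+6=30
R1=12+4=16
R3=8-1=7
CMP R3, 5  (cmp 7,5)
JGT top: taken
R4=30^14=16
R4=M[16]=23
R4=23+20=43
R4=M[16]=23
R4=23+6=29
R1=16+4=20
R3=7-1=6
CMP R3, 5  (cmp 6,5)
JGT top: taken
R4=29^14=19
R4=M[20]=-6
R4=(-6)+20=14
R4=M[20]=-6
R4=(-6)+6=0
R1=20+4=24
R3=6-1=5
CMP R3, 5  (cmp 5,5)
JGT top: not taken
R4=0-17=-17
STORE R4, [0] → M[0]=-17
halt.

-17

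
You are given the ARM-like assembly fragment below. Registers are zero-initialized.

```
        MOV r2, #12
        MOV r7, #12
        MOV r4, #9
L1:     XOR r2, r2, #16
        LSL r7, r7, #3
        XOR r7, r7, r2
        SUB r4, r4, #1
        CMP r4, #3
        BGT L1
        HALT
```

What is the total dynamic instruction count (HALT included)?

after MOV r2, #12: r2=12
after MOV r7, #12: r7=12
after MOV r4, #9: r4=9
after XOR r2, r2, #16: r2=12^16=28
after LSL r7, r7, #3: r7=12<<3=96
after XOR r7, r7, r2: r7=96^28=124
after SUB r4, r4, #1: r4=9-1=8
CMP r4, #3  (cmp 8,3)
BGT L1: taken
after XOR r2, r2, #16: r2=28^16=12
after LSL r7, r7, #3: r7=124<<3=992
after XOR r7, r7, r2: r7=992^12=1004
after SUB r4, r4, #1: r4=8-1=7
CMP r4, #3  (cmp 7,3)
BGT L1: taken
after XOR r2, r2, #16: r2=12^16=28
after LSL r7, r7, #3: r7=1004<<3=8032
after XOR r7, r7, r2: r7=8032^28=8060
after SUB r4, r4, #1: r4=7-1=6
CMP r4, #3  (cmp 6,3)
BGT L1: taken
after XOR r2, r2, #16: r2=28^16=12
after LSL r7, r7, #3: r7=8060<<3=64480
after XOR r7, r7, r2: r7=64480^12=64492
after SUB r4, r4, #1: r4=6-1=5
CMP r4, #3  (cmp 5,3)
BGT L1: taken
after XOR r2, r2, #16: r2=12^16=28
after LSL r7, r7, #3: r7=64492<<3=515936
after XOR r7, r7, r2: r7=515936^28=515964
after SUB r4, r4, #1: r4=5-1=4
CMP r4, #3  (cmp 4,3)
BGT L1: taken
after XOR r2, r2, #16: r2=28^16=12
after LSL r7, r7, #3: r7=515964<<3=4127712
after XOR r7, r7, r2: r7=4127712^12=4127724
after SUB r4, r4, #1: r4=4-1=3
CMP r4, #3  (cmp 3,3)
BGT L1: not taken
halt.
Total executed instructions: 40.

40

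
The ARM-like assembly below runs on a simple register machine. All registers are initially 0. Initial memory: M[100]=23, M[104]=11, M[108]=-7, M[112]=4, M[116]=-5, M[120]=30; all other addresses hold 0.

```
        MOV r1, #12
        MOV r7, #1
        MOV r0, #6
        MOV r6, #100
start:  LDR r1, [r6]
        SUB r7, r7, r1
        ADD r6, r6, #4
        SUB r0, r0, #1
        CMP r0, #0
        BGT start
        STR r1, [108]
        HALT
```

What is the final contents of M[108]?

30

r1=12
r7=1
r0=6
r6=100
r1=M[100]=23
r7=1-23=-22
r6=100+4=104
r0=6-1=5
CMP r0, #0  (cmp 5,0)
BGT start: taken
r1=M[104]=11
r7=(-22)-11=-33
r6=104+4=108
r0=5-1=4
CMP r0, #0  (cmp 4,0)
BGT start: taken
r1=M[108]=-7
r7=(-33)-(-7)=-26
r6=108+4=112
r0=4-1=3
CMP r0, #0  (cmp 3,0)
BGT start: taken
r1=M[112]=4
r7=(-26)-4=-30
r6=112+4=116
r0=3-1=2
CMP r0, #0  (cmp 2,0)
BGT start: taken
r1=M[116]=-5
r7=(-30)-(-5)=-25
r6=116+4=120
r0=2-1=1
CMP r0, #0  (cmp 1,0)
BGT start: taken
r1=M[120]=30
r7=(-25)-30=-55
r6=120+4=124
r0=1-1=0
CMP r0, #0  (cmp 0,0)
BGT start: not taken
STR r1, [108] → M[108]=30
halt.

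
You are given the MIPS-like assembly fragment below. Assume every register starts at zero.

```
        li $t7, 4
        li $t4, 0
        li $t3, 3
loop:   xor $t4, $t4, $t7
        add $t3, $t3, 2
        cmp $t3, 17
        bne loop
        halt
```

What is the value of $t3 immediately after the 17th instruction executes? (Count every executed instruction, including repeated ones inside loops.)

11

after li $t7, 4: $t7=4
after li $t4, 0: $t4=0
after li $t3, 3: $t3=3
after xor $t4, $t4, $t7: $t4=0^4=4
after add $t3, $t3, 2: $t3=3+2=5
cmp $t3, 17  (cmp 5,17)
bne loop: taken
after xor $t4, $t4, $t7: $t4=4^4=0
after add $t3, $t3, 2: $t3=5+2=7
cmp $t3, 17  (cmp 7,17)
bne loop: taken
after xor $t4, $t4, $t7: $t4=0^4=4
after add $t3, $t3, 2: $t3=7+2=9
cmp $t3, 17  (cmp 9,17)
bne loop: taken
after xor $t4, $t4, $t7: $t4=4^4=0
after add $t3, $t3, 2: $t3=9+2=11
After step 17: $t3 = 11.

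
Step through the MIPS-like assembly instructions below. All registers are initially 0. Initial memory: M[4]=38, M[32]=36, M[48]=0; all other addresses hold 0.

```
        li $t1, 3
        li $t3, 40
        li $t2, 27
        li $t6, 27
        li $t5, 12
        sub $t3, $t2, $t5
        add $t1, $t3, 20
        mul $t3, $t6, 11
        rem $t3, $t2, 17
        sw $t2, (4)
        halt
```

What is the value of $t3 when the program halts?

10

$t1=3
$t3=40
$t2=27
$t6=27
$t5=12
$t3=27-12=15
$t1=15+20=35
$t3=27*11=297
$t3=27%17=10
sw $t2, (4) → M[4]=27
halt.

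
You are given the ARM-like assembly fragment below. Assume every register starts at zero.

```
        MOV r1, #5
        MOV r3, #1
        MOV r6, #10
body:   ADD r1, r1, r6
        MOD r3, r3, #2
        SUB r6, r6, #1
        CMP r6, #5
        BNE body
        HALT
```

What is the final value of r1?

45

MOV r1, #5 → r1=5
MOV r3, #1 → r3=1
MOV r6, #10 → r6=10
ADD r1, r1, r6 → r1=5+10=15
MOD r3, r3, #2 → r3=1%2=1
SUB r6, r6, #1 → r6=10-1=9
CMP r6, #5  (cmp 9,5)
BNE body: taken
ADD r1, r1, r6 → r1=15+9=24
MOD r3, r3, #2 → r3=1%2=1
SUB r6, r6, #1 → r6=9-1=8
CMP r6, #5  (cmp 8,5)
BNE body: taken
ADD r1, r1, r6 → r1=24+8=32
MOD r3, r3, #2 → r3=1%2=1
SUB r6, r6, #1 → r6=8-1=7
CMP r6, #5  (cmp 7,5)
BNE body: taken
ADD r1, r1, r6 → r1=32+7=39
MOD r3, r3, #2 → r3=1%2=1
SUB r6, r6, #1 → r6=7-1=6
CMP r6, #5  (cmp 6,5)
BNE body: taken
ADD r1, r1, r6 → r1=39+6=45
MOD r3, r3, #2 → r3=1%2=1
SUB r6, r6, #1 → r6=6-1=5
CMP r6, #5  (cmp 5,5)
BNE body: not taken
halt.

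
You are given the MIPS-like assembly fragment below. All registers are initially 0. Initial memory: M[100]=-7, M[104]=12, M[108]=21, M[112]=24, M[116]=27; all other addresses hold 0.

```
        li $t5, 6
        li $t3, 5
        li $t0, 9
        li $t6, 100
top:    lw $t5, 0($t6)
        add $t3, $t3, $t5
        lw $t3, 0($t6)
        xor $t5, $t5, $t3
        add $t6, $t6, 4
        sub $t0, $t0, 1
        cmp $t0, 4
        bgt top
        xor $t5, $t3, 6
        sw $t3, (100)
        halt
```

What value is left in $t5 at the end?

$t5=6
$t3=5
$t0=9
$t6=100
$t5=M[100]=-7
$t3=5+(-7)=-2
$t3=M[100]=-7
$t5=(-7)^(-7)=0
$t6=100+4=104
$t0=9-1=8
cmp $t0, 4  (cmp 8,4)
bgt top: taken
$t5=M[104]=12
$t3=(-7)+12=5
$t3=M[104]=12
$t5=12^12=0
$t6=104+4=108
$t0=8-1=7
cmp $t0, 4  (cmp 7,4)
bgt top: taken
$t5=M[108]=21
$t3=12+21=33
$t3=M[108]=21
$t5=21^21=0
$t6=108+4=112
$t0=7-1=6
cmp $t0, 4  (cmp 6,4)
bgt top: taken
$t5=M[112]=24
$t3=21+24=45
$t3=M[112]=24
$t5=24^24=0
$t6=112+4=116
$t0=6-1=5
cmp $t0, 4  (cmp 5,4)
bgt top: taken
$t5=M[116]=27
$t3=24+27=51
$t3=M[116]=27
$t5=27^27=0
$t6=116+4=120
$t0=5-1=4
cmp $t0, 4  (cmp 4,4)
bgt top: not taken
$t5=27^6=29
sw $t3, (100) → M[100]=27
halt.

29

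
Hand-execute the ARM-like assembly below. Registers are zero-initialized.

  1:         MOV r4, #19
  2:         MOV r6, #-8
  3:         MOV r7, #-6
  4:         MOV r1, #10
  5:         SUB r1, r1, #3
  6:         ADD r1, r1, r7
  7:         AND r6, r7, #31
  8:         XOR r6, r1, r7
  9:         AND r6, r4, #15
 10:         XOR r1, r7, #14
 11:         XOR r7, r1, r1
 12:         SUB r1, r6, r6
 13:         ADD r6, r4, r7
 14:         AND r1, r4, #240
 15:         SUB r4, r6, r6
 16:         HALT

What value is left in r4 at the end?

0

r4=19
r6=-8
r7=-6
r1=10
r1=10-3=7
r1=7+(-6)=1
r6=(-6)&31=26
r6=1^(-6)=-5
r6=19&15=3
r1=(-6)^14=-12
r7=(-12)^(-12)=0
r1=3-3=0
r6=19+0=19
r1=19&240=16
r4=19-19=0
halt.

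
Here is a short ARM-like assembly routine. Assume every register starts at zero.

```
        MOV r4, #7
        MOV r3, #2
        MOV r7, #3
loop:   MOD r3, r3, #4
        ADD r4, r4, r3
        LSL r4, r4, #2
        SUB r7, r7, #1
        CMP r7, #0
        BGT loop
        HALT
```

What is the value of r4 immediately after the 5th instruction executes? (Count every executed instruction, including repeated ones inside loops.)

r4=7
r3=2
r7=3
r3=2%4=2
r4=7+2=9
After step 5: r4 = 9.

9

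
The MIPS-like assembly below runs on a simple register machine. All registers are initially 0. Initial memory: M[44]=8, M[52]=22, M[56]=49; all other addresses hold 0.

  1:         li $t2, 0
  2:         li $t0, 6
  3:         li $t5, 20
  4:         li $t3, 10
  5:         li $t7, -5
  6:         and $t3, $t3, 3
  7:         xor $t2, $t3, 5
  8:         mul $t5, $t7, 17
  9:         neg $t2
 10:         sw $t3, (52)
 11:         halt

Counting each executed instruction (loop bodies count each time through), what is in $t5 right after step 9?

-85

$t2=0
$t0=6
$t5=20
$t3=10
$t7=-5
$t3=10&3=2
$t2=2^5=7
$t5=(-5)*17=-85
$t2=-(7)=-7
After step 9: $t5 = -85.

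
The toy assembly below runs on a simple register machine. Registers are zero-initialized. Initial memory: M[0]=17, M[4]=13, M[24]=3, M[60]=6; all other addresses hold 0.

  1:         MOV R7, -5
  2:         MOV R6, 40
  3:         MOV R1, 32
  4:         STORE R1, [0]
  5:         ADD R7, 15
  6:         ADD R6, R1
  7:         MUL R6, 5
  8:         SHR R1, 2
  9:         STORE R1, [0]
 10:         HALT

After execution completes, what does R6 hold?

MOV R7, -5 → R7=-5
MOV R6, 40 → R6=40
MOV R1, 32 → R1=32
STORE R1, [0] → M[0]=32
ADD R7, 15 → R7=(-5)+15=10
ADD R6, R1 → R6=40+32=72
MUL R6, 5 → R6=72*5=360
SHR R1, 2 → R1=32>>2=8
STORE R1, [0] → M[0]=8
halt.

360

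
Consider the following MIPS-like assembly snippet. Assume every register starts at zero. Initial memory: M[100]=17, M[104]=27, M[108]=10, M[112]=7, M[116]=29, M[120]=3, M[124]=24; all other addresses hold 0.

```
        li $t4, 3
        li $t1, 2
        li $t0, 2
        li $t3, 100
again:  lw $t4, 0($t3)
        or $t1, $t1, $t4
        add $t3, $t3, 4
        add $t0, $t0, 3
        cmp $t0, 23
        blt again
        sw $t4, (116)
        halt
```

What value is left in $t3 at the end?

128

after li $t4, 3: $t4=3
after li $t1, 2: $t1=2
after li $t0, 2: $t0=2
after li $t3, 100: $t3=100
after lw $t4, 0($t3): $t4=M[100]=17
after or $t1, $t1, $t4: $t1=2|17=19
after add $t3, $t3, 4: $t3=100+4=104
after add $t0, $t0, 3: $t0=2+3=5
cmp $t0, 23  (cmp 5,23)
blt again: taken
after lw $t4, 0($t3): $t4=M[104]=27
after or $t1, $t1, $t4: $t1=19|27=27
after add $t3, $t3, 4: $t3=104+4=108
after add $t0, $t0, 3: $t0=5+3=8
cmp $t0, 23  (cmp 8,23)
blt again: taken
after lw $t4, 0($t3): $t4=M[108]=10
after or $t1, $t1, $t4: $t1=27|10=27
after add $t3, $t3, 4: $t3=108+4=112
after add $t0, $t0, 3: $t0=8+3=11
cmp $t0, 23  (cmp 11,23)
blt again: taken
after lw $t4, 0($t3): $t4=M[112]=7
after or $t1, $t1, $t4: $t1=27|7=31
after add $t3, $t3, 4: $t3=112+4=116
after add $t0, $t0, 3: $t0=11+3=14
cmp $t0, 23  (cmp 14,23)
blt again: taken
after lw $t4, 0($t3): $t4=M[116]=29
after or $t1, $t1, $t4: $t1=31|29=31
after add $t3, $t3, 4: $t3=116+4=120
after add $t0, $t0, 3: $t0=14+3=17
cmp $t0, 23  (cmp 17,23)
blt again: taken
after lw $t4, 0($t3): $t4=M[120]=3
after or $t1, $t1, $t4: $t1=31|3=31
after add $t3, $t3, 4: $t3=120+4=124
after add $t0, $t0, 3: $t0=17+3=20
cmp $t0, 23  (cmp 20,23)
blt again: taken
after lw $t4, 0($t3): $t4=M[124]=24
after or $t1, $t1, $t4: $t1=31|24=31
after add $t3, $t3, 4: $t3=124+4=128
after add $t0, $t0, 3: $t0=20+3=23
cmp $t0, 23  (cmp 23,23)
blt again: not taken
sw $t4, (116) → M[116]=24
halt.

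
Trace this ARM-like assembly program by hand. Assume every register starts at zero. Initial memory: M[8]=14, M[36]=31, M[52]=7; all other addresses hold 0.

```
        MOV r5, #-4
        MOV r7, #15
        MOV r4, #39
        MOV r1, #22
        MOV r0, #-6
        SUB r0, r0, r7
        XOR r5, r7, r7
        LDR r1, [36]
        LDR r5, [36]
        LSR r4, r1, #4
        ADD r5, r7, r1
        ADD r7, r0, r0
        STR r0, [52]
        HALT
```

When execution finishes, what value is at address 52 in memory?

-21

after MOV r5, #-4: r5=-4
after MOV r7, #15: r7=15
after MOV r4, #39: r4=39
after MOV r1, #22: r1=22
after MOV r0, #-6: r0=-6
after SUB r0, r0, r7: r0=(-6)-15=-21
after XOR r5, r7, r7: r5=15^15=0
after LDR r1, [36]: r1=M[36]=31
after LDR r5, [36]: r5=M[36]=31
after LSR r4, r1, #4: r4=31>>4=1
after ADD r5, r7, r1: r5=15+31=46
after ADD r7, r0, r0: r7=(-21)+(-21)=-42
STR r0, [52] → M[52]=-21
halt.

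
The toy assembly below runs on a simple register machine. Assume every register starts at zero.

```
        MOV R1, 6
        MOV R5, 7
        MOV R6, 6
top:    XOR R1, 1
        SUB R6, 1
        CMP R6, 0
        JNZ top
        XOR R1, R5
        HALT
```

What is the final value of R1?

1

after MOV R1, 6: R1=6
after MOV R5, 7: R5=7
after MOV R6, 6: R6=6
after XOR R1, 1: R1=6^1=7
after SUB R6, 1: R6=6-1=5
CMP R6, 0  (cmp 5,0)
JNZ top: taken
after XOR R1, 1: R1=7^1=6
after SUB R6, 1: R6=5-1=4
CMP R6, 0  (cmp 4,0)
JNZ top: taken
after XOR R1, 1: R1=6^1=7
after SUB R6, 1: R6=4-1=3
CMP R6, 0  (cmp 3,0)
JNZ top: taken
after XOR R1, 1: R1=7^1=6
after SUB R6, 1: R6=3-1=2
CMP R6, 0  (cmp 2,0)
JNZ top: taken
after XOR R1, 1: R1=6^1=7
after SUB R6, 1: R6=2-1=1
CMP R6, 0  (cmp 1,0)
JNZ top: taken
after XOR R1, 1: R1=7^1=6
after SUB R6, 1: R6=1-1=0
CMP R6, 0  (cmp 0,0)
JNZ top: not taken
after XOR R1, R5: R1=6^7=1
halt.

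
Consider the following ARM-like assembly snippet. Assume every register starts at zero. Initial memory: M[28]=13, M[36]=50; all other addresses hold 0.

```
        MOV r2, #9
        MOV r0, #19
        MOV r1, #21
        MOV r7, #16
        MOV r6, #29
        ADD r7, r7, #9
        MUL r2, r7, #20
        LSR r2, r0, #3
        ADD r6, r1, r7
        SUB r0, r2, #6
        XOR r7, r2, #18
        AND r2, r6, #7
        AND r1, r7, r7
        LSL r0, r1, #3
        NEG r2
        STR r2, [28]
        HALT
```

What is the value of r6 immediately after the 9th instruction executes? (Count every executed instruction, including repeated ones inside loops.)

46

after MOV r2, #9: r2=9
after MOV r0, #19: r0=19
after MOV r1, #21: r1=21
after MOV r7, #16: r7=16
after MOV r6, #29: r6=29
after ADD r7, r7, #9: r7=16+9=25
after MUL r2, r7, #20: r2=25*20=500
after LSR r2, r0, #3: r2=19>>3=2
after ADD r6, r1, r7: r6=21+25=46
After step 9: r6 = 46.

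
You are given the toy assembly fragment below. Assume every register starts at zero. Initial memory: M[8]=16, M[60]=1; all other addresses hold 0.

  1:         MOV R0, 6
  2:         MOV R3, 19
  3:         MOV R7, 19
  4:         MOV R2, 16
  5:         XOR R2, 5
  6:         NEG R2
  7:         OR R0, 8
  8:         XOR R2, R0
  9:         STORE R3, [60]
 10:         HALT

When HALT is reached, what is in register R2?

-27

R0=6
R3=19
R7=19
R2=16
R2=16^5=21
R2=-(21)=-21
R0=6|8=14
R2=(-21)^14=-27
STORE R3, [60] → M[60]=19
halt.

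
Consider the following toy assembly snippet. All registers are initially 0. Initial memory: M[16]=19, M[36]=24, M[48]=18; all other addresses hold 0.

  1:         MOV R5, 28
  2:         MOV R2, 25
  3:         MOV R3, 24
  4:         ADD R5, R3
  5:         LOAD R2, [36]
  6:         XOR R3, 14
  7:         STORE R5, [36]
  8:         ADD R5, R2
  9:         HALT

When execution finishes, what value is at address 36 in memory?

MOV R5, 28 → R5=28
MOV R2, 25 → R2=25
MOV R3, 24 → R3=24
ADD R5, R3 → R5=28+24=52
LOAD R2, [36] → R2=M[36]=24
XOR R3, 14 → R3=24^14=22
STORE R5, [36] → M[36]=52
ADD R5, R2 → R5=52+24=76
halt.

52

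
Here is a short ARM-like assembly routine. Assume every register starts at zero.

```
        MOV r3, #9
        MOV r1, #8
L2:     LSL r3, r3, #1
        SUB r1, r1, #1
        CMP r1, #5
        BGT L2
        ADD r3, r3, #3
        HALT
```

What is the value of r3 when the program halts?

r3=9
r1=8
r3=9<<1=18
r1=8-1=7
CMP r1, #5  (cmp 7,5)
BGT L2: taken
r3=18<<1=36
r1=7-1=6
CMP r1, #5  (cmp 6,5)
BGT L2: taken
r3=36<<1=72
r1=6-1=5
CMP r1, #5  (cmp 5,5)
BGT L2: not taken
r3=72+3=75
halt.

75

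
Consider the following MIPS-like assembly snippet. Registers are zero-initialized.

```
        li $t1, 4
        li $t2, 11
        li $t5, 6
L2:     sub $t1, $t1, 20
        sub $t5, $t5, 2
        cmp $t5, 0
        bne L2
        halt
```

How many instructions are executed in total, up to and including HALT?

after li $t1, 4: $t1=4
after li $t2, 11: $t2=11
after li $t5, 6: $t5=6
after sub $t1, $t1, 20: $t1=4-20=-16
after sub $t5, $t5, 2: $t5=6-2=4
cmp $t5, 0  (cmp 4,0)
bne L2: taken
after sub $t1, $t1, 20: $t1=(-16)-20=-36
after sub $t5, $t5, 2: $t5=4-2=2
cmp $t5, 0  (cmp 2,0)
bne L2: taken
after sub $t1, $t1, 20: $t1=(-36)-20=-56
after sub $t5, $t5, 2: $t5=2-2=0
cmp $t5, 0  (cmp 0,0)
bne L2: not taken
halt.
Total executed instructions: 16.

16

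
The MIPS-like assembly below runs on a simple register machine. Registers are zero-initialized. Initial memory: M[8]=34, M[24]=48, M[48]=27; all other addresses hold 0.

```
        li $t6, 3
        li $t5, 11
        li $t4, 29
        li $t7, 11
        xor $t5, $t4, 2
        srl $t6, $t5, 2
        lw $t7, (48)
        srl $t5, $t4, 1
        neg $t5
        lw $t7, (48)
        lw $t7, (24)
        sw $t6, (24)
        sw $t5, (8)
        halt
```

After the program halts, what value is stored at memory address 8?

-14

$t6=3
$t5=11
$t4=29
$t7=11
$t5=29^2=31
$t6=31>>2=7
$t7=M[48]=27
$t5=29>>1=14
$t5=-(14)=-14
$t7=M[48]=27
$t7=M[24]=48
sw $t6, (24) → M[24]=7
sw $t5, (8) → M[8]=-14
halt.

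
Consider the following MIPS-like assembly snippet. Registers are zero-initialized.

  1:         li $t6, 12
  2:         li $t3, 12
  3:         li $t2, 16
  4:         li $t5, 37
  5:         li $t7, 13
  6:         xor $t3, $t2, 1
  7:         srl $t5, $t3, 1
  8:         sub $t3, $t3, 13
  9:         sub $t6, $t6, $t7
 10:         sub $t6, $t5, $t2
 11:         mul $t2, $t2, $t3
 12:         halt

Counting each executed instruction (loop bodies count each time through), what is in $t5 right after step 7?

8

li $t6, 12 → $t6=12
li $t3, 12 → $t3=12
li $t2, 16 → $t2=16
li $t5, 37 → $t5=37
li $t7, 13 → $t7=13
xor $t3, $t2, 1 → $t3=16^1=17
srl $t5, $t3, 1 → $t5=17>>1=8
After step 7: $t5 = 8.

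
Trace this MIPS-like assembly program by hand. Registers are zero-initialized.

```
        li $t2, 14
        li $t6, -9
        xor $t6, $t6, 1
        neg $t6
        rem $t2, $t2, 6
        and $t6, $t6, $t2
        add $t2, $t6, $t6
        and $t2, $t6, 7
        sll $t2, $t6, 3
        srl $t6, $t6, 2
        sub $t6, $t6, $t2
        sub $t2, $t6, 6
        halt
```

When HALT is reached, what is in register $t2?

-22

after li $t2, 14: $t2=14
after li $t6, -9: $t6=-9
after xor $t6, $t6, 1: $t6=(-9)^1=-10
after neg $t6: $t6=-(-10)=10
after rem $t2, $t2, 6: $t2=14%6=2
after and $t6, $t6, $t2: $t6=10&2=2
after add $t2, $t6, $t6: $t2=2+2=4
after and $t2, $t6, 7: $t2=2&7=2
after sll $t2, $t6, 3: $t2=2<<3=16
after srl $t6, $t6, 2: $t6=2>>2=0
after sub $t6, $t6, $t2: $t6=0-16=-16
after sub $t2, $t6, 6: $t2=(-16)-6=-22
halt.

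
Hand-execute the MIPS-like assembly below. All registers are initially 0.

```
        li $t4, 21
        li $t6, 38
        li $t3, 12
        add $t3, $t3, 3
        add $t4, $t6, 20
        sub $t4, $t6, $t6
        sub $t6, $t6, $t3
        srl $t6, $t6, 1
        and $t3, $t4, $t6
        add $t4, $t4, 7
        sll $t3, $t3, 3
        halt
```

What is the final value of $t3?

0

after li $t4, 21: $t4=21
after li $t6, 38: $t6=38
after li $t3, 12: $t3=12
after add $t3, $t3, 3: $t3=12+3=15
after add $t4, $t6, 20: $t4=38+20=58
after sub $t4, $t6, $t6: $t4=38-38=0
after sub $t6, $t6, $t3: $t6=38-15=23
after srl $t6, $t6, 1: $t6=23>>1=11
after and $t3, $t4, $t6: $t3=0&11=0
after add $t4, $t4, 7: $t4=0+7=7
after sll $t3, $t3, 3: $t3=0<<3=0
halt.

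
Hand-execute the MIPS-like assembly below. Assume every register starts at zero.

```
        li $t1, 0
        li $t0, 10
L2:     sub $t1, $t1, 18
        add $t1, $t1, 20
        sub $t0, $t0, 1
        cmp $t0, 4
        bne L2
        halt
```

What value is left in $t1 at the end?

12

$t1=0
$t0=10
$t1=0-18=-18
$t1=(-18)+20=2
$t0=10-1=9
cmp $t0, 4  (cmp 9,4)
bne L2: taken
$t1=2-18=-16
$t1=(-16)+20=4
$t0=9-1=8
cmp $t0, 4  (cmp 8,4)
bne L2: taken
$t1=4-18=-14
$t1=(-14)+20=6
$t0=8-1=7
cmp $t0, 4  (cmp 7,4)
bne L2: taken
$t1=6-18=-12
$t1=(-12)+20=8
$t0=7-1=6
cmp $t0, 4  (cmp 6,4)
bne L2: taken
$t1=8-18=-10
$t1=(-10)+20=10
$t0=6-1=5
cmp $t0, 4  (cmp 5,4)
bne L2: taken
$t1=10-18=-8
$t1=(-8)+20=12
$t0=5-1=4
cmp $t0, 4  (cmp 4,4)
bne L2: not taken
halt.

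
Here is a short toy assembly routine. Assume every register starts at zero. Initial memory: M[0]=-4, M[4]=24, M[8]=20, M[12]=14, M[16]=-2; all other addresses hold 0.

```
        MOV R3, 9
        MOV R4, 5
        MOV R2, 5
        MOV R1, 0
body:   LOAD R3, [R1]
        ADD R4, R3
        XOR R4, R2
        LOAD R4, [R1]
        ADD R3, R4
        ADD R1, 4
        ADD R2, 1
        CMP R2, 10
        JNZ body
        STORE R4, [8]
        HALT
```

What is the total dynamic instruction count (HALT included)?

51

after MOV R3, 9: R3=9
after MOV R4, 5: R4=5
after MOV R2, 5: R2=5
after MOV R1, 0: R1=0
after LOAD R3, [R1]: R3=M[0]=-4
after ADD R4, R3: R4=5+(-4)=1
after XOR R4, R2: R4=1^5=4
after LOAD R4, [R1]: R4=M[0]=-4
after ADD R3, R4: R3=(-4)+(-4)=-8
after ADD R1, 4: R1=0+4=4
after ADD R2, 1: R2=5+1=6
CMP R2, 10  (cmp 6,10)
JNZ body: taken
after LOAD R3, [R1]: R3=M[4]=24
after ADD R4, R3: R4=(-4)+24=20
after XOR R4, R2: R4=20^6=18
after LOAD R4, [R1]: R4=M[4]=24
after ADD R3, R4: R3=24+24=48
after ADD R1, 4: R1=4+4=8
after ADD R2, 1: R2=6+1=7
CMP R2, 10  (cmp 7,10)
JNZ body: taken
after LOAD R3, [R1]: R3=M[8]=20
after ADD R4, R3: R4=24+20=44
after XOR R4, R2: R4=44^7=43
after LOAD R4, [R1]: R4=M[8]=20
after ADD R3, R4: R3=20+20=40
after ADD R1, 4: R1=8+4=12
after ADD R2, 1: R2=7+1=8
CMP R2, 10  (cmp 8,10)
JNZ body: taken
after LOAD R3, [R1]: R3=M[12]=14
after ADD R4, R3: R4=20+14=34
after XOR R4, R2: R4=34^8=42
after LOAD R4, [R1]: R4=M[12]=14
after ADD R3, R4: R3=14+14=28
after ADD R1, 4: R1=12+4=16
after ADD R2, 1: R2=8+1=9
CMP R2, 10  (cmp 9,10)
JNZ body: taken
after LOAD R3, [R1]: R3=M[16]=-2
after ADD R4, R3: R4=14+(-2)=12
after XOR R4, R2: R4=12^9=5
after LOAD R4, [R1]: R4=M[16]=-2
after ADD R3, R4: R3=(-2)+(-2)=-4
after ADD R1, 4: R1=16+4=20
after ADD R2, 1: R2=9+1=10
CMP R2, 10  (cmp 10,10)
JNZ body: not taken
STORE R4, [8] → M[8]=-2
halt.
Total executed instructions: 51.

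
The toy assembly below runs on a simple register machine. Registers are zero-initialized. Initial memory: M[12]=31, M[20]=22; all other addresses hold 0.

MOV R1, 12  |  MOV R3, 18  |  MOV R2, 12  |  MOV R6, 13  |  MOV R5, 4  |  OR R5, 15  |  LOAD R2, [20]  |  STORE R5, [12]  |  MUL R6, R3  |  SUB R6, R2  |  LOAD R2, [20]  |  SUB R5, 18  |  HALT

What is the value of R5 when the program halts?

-3

after MOV R1, 12: R1=12
after MOV R3, 18: R3=18
after MOV R2, 12: R2=12
after MOV R6, 13: R6=13
after MOV R5, 4: R5=4
after OR R5, 15: R5=4|15=15
after LOAD R2, [20]: R2=M[20]=22
STORE R5, [12] → M[12]=15
after MUL R6, R3: R6=13*18=234
after SUB R6, R2: R6=234-22=212
after LOAD R2, [20]: R2=M[20]=22
after SUB R5, 18: R5=15-18=-3
halt.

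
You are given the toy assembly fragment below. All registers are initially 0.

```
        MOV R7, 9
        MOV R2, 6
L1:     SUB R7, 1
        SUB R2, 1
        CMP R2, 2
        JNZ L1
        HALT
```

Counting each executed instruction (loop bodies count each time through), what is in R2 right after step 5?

5

R7=9
R2=6
R7=9-1=8
R2=6-1=5
CMP R2, 2  (cmp 5,2)
After step 5: R2 = 5.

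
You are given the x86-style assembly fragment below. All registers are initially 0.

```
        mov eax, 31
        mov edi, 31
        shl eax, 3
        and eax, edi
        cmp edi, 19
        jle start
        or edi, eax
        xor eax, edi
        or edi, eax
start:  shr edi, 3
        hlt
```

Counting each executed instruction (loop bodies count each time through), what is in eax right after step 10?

eax=31
edi=31
eax=31<<3=248
eax=248&31=24
cmp edi, 19  (cmp 31,19)
jle start: not taken
edi=31|24=31
eax=24^31=7
edi=31|7=31
edi=31>>3=3
After step 10: eax = 7.

7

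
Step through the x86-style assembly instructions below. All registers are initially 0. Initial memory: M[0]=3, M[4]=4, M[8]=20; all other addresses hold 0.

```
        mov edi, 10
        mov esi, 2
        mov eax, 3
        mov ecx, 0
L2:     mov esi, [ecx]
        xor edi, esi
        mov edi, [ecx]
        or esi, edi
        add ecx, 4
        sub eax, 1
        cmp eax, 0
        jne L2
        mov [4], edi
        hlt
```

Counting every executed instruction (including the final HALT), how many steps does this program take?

edi=10
esi=2
eax=3
ecx=0
esi=M[0]=3
edi=10^3=9
edi=M[0]=3
esi=3|3=3
ecx=0+4=4
eax=3-1=2
cmp eax, 0  (cmp 2,0)
jne L2: taken
esi=M[4]=4
edi=3^4=7
edi=M[4]=4
esi=4|4=4
ecx=4+4=8
eax=2-1=1
cmp eax, 0  (cmp 1,0)
jne L2: taken
esi=M[8]=20
edi=4^20=16
edi=M[8]=20
esi=20|20=20
ecx=8+4=12
eax=1-1=0
cmp eax, 0  (cmp 0,0)
jne L2: not taken
mov [4], edi → M[4]=20
halt.
Total executed instructions: 30.

30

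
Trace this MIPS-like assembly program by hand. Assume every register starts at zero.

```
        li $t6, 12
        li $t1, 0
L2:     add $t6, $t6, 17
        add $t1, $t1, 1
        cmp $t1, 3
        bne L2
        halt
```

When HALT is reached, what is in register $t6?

after li $t6, 12: $t6=12
after li $t1, 0: $t1=0
after add $t6, $t6, 17: $t6=12+17=29
after add $t1, $t1, 1: $t1=0+1=1
cmp $t1, 3  (cmp 1,3)
bne L2: taken
after add $t6, $t6, 17: $t6=29+17=46
after add $t1, $t1, 1: $t1=1+1=2
cmp $t1, 3  (cmp 2,3)
bne L2: taken
after add $t6, $t6, 17: $t6=46+17=63
after add $t1, $t1, 1: $t1=2+1=3
cmp $t1, 3  (cmp 3,3)
bne L2: not taken
halt.

63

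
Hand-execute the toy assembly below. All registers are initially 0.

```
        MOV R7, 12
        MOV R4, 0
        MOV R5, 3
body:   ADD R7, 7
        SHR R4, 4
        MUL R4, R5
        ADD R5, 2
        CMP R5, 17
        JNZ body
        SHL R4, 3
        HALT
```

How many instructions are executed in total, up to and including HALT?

47

after MOV R7, 12: R7=12
after MOV R4, 0: R4=0
after MOV R5, 3: R5=3
after ADD R7, 7: R7=12+7=19
after SHR R4, 4: R4=0>>4=0
after MUL R4, R5: R4=0*3=0
after ADD R5, 2: R5=3+2=5
CMP R5, 17  (cmp 5,17)
JNZ body: taken
after ADD R7, 7: R7=19+7=26
after SHR R4, 4: R4=0>>4=0
after MUL R4, R5: R4=0*5=0
after ADD R5, 2: R5=5+2=7
CMP R5, 17  (cmp 7,17)
JNZ body: taken
after ADD R7, 7: R7=26+7=33
after SHR R4, 4: R4=0>>4=0
after MUL R4, R5: R4=0*7=0
after ADD R5, 2: R5=7+2=9
CMP R5, 17  (cmp 9,17)
JNZ body: taken
after ADD R7, 7: R7=33+7=40
after SHR R4, 4: R4=0>>4=0
after MUL R4, R5: R4=0*9=0
after ADD R5, 2: R5=9+2=11
CMP R5, 17  (cmp 11,17)
JNZ body: taken
after ADD R7, 7: R7=40+7=47
after SHR R4, 4: R4=0>>4=0
after MUL R4, R5: R4=0*11=0
after ADD R5, 2: R5=11+2=13
CMP R5, 17  (cmp 13,17)
JNZ body: taken
after ADD R7, 7: R7=47+7=54
after SHR R4, 4: R4=0>>4=0
after MUL R4, R5: R4=0*13=0
after ADD R5, 2: R5=13+2=15
CMP R5, 17  (cmp 15,17)
JNZ body: taken
after ADD R7, 7: R7=54+7=61
after SHR R4, 4: R4=0>>4=0
after MUL R4, R5: R4=0*15=0
after ADD R5, 2: R5=15+2=17
CMP R5, 17  (cmp 17,17)
JNZ body: not taken
after SHL R4, 3: R4=0<<3=0
halt.
Total executed instructions: 47.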